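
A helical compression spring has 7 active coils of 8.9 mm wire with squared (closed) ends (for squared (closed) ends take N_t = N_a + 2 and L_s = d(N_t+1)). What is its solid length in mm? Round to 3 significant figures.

89.0 mm

squared (closed) ends: N_t = N_a + 2 = 7 + 2 = 9
L_s = d·(N_t+1) = 8.9 × 10 = 89 mm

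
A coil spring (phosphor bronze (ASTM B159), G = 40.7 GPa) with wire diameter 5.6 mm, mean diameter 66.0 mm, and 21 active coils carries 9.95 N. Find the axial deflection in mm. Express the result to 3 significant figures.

12.0 mm

k = Gd⁴/(8D³N_a) = (40.7×10³)(5.6⁴)/(8·66.0³·21) = 0.82872 N/mm
δ = F/k = 9.95 / 0.82872 = 12.007 mm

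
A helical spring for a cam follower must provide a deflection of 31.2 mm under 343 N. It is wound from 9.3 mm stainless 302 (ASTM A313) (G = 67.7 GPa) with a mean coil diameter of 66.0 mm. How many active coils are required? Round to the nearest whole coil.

20

Required rate k = F/δ = 343/31.2 = 10.994 N/mm
N_a = Gd⁴/(8D³k) = (67.7×10³ × 9.3⁴)/(8 × 66.0³ × 10.994)
    = 5.06431e+08 / 2.52849e+07 = 20.03 → 20 coils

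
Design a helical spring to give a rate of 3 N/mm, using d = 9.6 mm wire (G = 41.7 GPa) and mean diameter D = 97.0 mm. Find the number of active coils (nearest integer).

16

N_a = Gd⁴/(8D³k) = (41.7×10³ × 9.6⁴)/(8 × 97.0³ × 3)
    = 3.54178e+08 / 2.19042e+07 = 16.17 → 16 coils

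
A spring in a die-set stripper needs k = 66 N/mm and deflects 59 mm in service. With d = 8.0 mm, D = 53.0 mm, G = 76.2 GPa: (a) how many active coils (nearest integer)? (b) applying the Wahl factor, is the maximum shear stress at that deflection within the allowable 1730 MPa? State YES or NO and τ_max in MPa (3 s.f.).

(a) 4 coils; (b) YES, τ_max = 1250 MPa

N_a = Gd⁴/(8D³k) = (76.2×10³)(8.0⁴)/(8·53.0³·66) = 3.971 → N_a = 4
Actual rate k = Gd⁴/(8D³·4) = 65.514 N/mm
Working load F = kδ = 65.514·59 = 3865.4 N
C = 53.0/8.0 = 6.6250; K_W = (4C−1)/(4C−4)+0.615/C = 1.2262
τ_max = K_W·8FD/(πd³) = 1.2262·1018.9 = 1249.3 MPa
τ_max ≤ 1730 MPa → acceptable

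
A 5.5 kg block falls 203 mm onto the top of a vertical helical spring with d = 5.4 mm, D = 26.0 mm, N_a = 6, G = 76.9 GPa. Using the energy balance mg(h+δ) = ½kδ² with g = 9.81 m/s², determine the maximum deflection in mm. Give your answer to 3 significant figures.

k = Gd⁴/(8D³N_a) = (76.9×10³)(5.4⁴)/(8·26.0³·6) = 77.507 N/mm
W = mg = 5.5 × 9.81 = 53.955 N
½kδ² − Wδ − Wh = 0 → δ = (W + √(W² + 2kWh))/k
δ = (53.955 + √(2911.1 + 1.69784e+06))/77.507 = (53.955 + 1304.1)/77.507 = 17.522 mm

17.5 mm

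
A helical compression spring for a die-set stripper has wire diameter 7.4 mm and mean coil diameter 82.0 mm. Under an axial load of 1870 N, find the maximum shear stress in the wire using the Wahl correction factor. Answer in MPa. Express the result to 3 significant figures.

1090 MPa

Spring index C = D/d = 82.0/7.4 = 11.0811
K_W = (4C−1)/(4C−4) + 0.615/C = 43.324/40.324 + 0.0555 = 1.1299
τ₀ = 8FD/(πd³) = 8·1870·82.0/(π·7.4³) = 1.22672e+06/1273 = 963.61 MPa
τ_max = K·τ₀ = 1.1299 × 963.61 = 1088.8 MPa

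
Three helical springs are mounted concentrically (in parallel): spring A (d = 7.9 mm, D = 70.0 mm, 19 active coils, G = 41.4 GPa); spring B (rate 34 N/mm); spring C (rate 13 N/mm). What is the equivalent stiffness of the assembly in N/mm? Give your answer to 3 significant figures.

k_A = Gd⁴/(8D³N_a) = (41.4×10³)(7.9⁴)/(8·70.0³·19) = 3.0929 N/mm
Parallel: k_eq = 3.0929 + 34 + 13 = 50.093 N/mm

50.1 N/mm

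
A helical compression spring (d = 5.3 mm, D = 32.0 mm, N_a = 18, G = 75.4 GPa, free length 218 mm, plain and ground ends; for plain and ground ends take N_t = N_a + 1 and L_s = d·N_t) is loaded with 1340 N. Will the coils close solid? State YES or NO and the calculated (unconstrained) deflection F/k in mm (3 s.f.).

k = Gd⁴/(8D³N_a) = (75.4×10³)(5.3⁴)/(8·32.0³·18) = 12.608 N/mm
N_t = 19; L_s = 5.3·19 = 100.7 mm; δ_solid = L₀ − L_s = 218 − 100.7 = 117.3 mm
δ = F/k = 1340/12.608 = 106.28 mm
δ < δ_solid → spring does not go solid

NO, δ = 106 mm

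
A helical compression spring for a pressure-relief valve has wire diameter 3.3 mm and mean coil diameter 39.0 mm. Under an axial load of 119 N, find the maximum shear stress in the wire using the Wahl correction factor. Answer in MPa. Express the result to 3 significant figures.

Spring index C = D/d = 39.0/3.3 = 11.8182
K_W = (4C−1)/(4C−4) + 0.615/C = 46.273/43.273 + 0.0520 = 1.1214
τ₀ = 8FD/(πd³) = 8·119·39.0/(π·3.3³) = 37128/112.9 = 328.86 MPa
τ_max = K·τ₀ = 1.1214 × 328.86 = 368.77 MPa

369 MPa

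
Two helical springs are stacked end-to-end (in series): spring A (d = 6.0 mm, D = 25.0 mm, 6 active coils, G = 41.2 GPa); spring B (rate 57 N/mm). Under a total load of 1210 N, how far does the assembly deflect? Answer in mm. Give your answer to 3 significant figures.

k_A = Gd⁴/(8D³N_a) = (41.2×10³)(6.0⁴)/(8·25.0³·6) = 71.194 N/mm
Series: 1/k_eq = 1/71.194 + 1/57 = 0.03159; k_eq = 31.656 N/mm
δ = F/k_eq = 1210/31.656 = 38.224 mm

38.2 mm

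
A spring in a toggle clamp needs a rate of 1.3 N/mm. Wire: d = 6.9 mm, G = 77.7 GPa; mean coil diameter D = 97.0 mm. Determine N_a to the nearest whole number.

N_a = Gd⁴/(8D³k) = (77.7×10³ × 6.9⁴)/(8 × 97.0³ × 1.3)
    = 1.76124e+08 / 9.4918e+06 = 18.56 → 19 coils

19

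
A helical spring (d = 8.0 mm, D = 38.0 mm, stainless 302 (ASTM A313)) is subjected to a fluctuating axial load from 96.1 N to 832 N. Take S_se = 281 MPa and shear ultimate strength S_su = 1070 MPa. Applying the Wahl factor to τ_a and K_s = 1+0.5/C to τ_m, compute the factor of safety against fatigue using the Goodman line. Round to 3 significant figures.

C = D/d = 38.0/8.0 = 4.7500; K_W = (4C−1)/(4C−4)+0.615/C = 1.3295; K_s = 1+0.5/C = 1.1053
F_a = (F_max−F_min)/2 = 367.95 N; F_m = (F_max+F_min)/2 = 464.05 N
τ_a = K_W·8F_aD/(πd³) = 1.3295 × 69.541 = 92.453 MPa
τ_m = K_s·8F_mD/(πd³) = 1.1053 × 87.704 = 96.936 MPa
Goodman: 1/n_f = τ_a/S_se + τ_m/S_su = 92.453/281 + 96.936/1070 = 0.32902 + 0.09059 = 0.41961
n_f = 1/0.41961 = 2.383

2.38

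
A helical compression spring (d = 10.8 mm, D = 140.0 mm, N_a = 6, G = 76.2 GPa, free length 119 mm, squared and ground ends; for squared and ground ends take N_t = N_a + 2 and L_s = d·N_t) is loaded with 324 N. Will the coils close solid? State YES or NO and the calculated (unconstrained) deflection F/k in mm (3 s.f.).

YES, δ = 41.2 mm

k = Gd⁴/(8D³N_a) = (76.2×10³)(10.8⁴)/(8·140.0³·6) = 7.8709 N/mm
N_t = 8; L_s = 10.8·8 = 86.4 mm; δ_solid = L₀ − L_s = 119 − 86.4 = 32.6 mm
δ = F/k = 324/7.8709 = 41.164 mm
δ ≥ δ_solid → spring goes solid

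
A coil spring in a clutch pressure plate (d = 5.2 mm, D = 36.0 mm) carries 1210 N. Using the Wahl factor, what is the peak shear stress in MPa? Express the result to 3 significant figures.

Spring index C = D/d = 36.0/5.2 = 6.9231
K_W = (4C−1)/(4C−4) + 0.615/C = 26.692/23.692 + 0.0888 = 1.2155
τ₀ = 8FD/(πd³) = 8·1210·36.0/(π·5.2³) = 348480/441.73 = 788.89 MPa
τ_max = K·τ₀ = 1.2155 × 788.89 = 958.86 MPa

959 MPa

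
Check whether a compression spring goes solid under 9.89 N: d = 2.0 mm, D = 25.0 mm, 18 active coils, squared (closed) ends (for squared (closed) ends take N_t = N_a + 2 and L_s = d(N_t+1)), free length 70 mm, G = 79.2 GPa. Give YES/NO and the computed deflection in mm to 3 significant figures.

k = Gd⁴/(8D³N_a) = (79.2×10³)(2.0⁴)/(8·25.0³·18) = 0.5632 N/mm
N_t = 20; L_s = 2.0·21 = 42 mm; δ_solid = L₀ − L_s = 70 − 42 = 28 mm
δ = F/k = 9.89/0.5632 = 17.56 mm
δ < δ_solid → spring does not go solid

NO, δ = 17.6 mm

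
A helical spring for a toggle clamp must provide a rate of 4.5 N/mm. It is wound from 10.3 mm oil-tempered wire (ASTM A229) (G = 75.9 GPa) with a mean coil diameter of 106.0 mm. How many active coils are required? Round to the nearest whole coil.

20

N_a = Gd⁴/(8D³k) = (75.9×10³ × 10.3⁴)/(8 × 106.0³ × 4.5)
    = 8.54261e+08 / 4.28766e+07 = 19.92 → 20 coils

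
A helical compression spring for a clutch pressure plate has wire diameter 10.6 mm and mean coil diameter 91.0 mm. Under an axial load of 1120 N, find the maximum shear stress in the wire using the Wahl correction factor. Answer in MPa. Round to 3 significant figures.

Spring index C = D/d = 91.0/10.6 = 8.5849
K_W = (4C−1)/(4C−4) + 0.615/C = 33.340/30.340 + 0.0716 = 1.1705
τ₀ = 8FD/(πd³) = 8·1120·91.0/(π·10.6³) = 815360/3741.7 = 217.91 MPa
τ_max = K·τ₀ = 1.1705 × 217.91 = 255.07 MPa

255 MPa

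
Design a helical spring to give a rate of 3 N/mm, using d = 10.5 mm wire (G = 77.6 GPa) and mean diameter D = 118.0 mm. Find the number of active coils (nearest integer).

24

N_a = Gd⁴/(8D³k) = (77.6×10³ × 10.5⁴)/(8 × 118.0³ × 3)
    = 9.43233e+08 / 3.94328e+07 = 23.92 → 24 coils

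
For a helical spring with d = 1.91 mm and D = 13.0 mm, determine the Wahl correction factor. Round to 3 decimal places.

1.220

C = D/d = 13.0/1.91 = 6.8063
K_W = (4C−1)/(4C−4) + 0.615/C = 26.225/23.225 + 0.0904 = 1.2195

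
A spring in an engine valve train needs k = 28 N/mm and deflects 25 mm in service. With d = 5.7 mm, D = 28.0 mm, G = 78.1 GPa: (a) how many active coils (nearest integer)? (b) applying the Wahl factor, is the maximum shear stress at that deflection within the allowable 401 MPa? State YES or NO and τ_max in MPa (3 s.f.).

(a) 17 coils; (b) YES, τ_max = 350 MPa

N_a = Gd⁴/(8D³k) = (78.1×10³)(5.7⁴)/(8·28.0³·28) = 16.77 → N_a = 17
Actual rate k = Gd⁴/(8D³·17) = 27.615 N/mm
Working load F = kδ = 27.615·25 = 690.36 N
C = 28.0/5.7 = 4.9123; K_W = (4C−1)/(4C−4)+0.615/C = 1.3169
τ_max = K_W·8FD/(πd³) = 1.3169·265.8 = 350.03 MPa
τ_max ≤ 401 MPa → acceptable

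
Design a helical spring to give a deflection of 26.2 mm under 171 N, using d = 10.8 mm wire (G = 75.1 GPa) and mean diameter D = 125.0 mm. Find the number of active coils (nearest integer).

Required rate k = F/δ = 171/26.2 = 6.5267 N/mm
N_a = Gd⁴/(8D³k) = (75.1×10³ × 10.8⁴)/(8 × 125.0³ × 6.5267)
    = 1.02173e+09 / 1.0198e+08 = 10.02 → 10 coils

10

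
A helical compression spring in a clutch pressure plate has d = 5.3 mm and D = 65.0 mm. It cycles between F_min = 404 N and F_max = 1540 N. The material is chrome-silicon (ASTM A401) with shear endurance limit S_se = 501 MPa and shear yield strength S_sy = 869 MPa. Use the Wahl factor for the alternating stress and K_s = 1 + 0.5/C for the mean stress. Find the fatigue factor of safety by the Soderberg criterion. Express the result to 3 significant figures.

0.370

C = D/d = 65.0/5.3 = 12.2642; K_W = (4C−1)/(4C−4)+0.615/C = 1.1167; K_s = 1+0.5/C = 1.0408
F_a = (F_max−F_min)/2 = 568 N; F_m = (F_max+F_min)/2 = 972 N
τ_a = K_W·8F_aD/(πd³) = 1.1167 × 631.5 = 705.22 MPa
τ_m = K_s·8F_mD/(πd³) = 1.0408 × 1080.7 = 1124.7 MPa
Soderberg: 1/n_f = τ_a/S_se + τ_m/S_sy = 705.22/501 + 1124.7/869 = 1.40762 + 1.29428 = 2.7019
n_f = 1/2.7019 = 0.3701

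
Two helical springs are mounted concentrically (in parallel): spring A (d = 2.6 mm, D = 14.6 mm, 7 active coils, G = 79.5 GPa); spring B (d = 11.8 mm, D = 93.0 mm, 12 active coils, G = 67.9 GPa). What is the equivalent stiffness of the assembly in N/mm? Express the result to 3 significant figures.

37.9 N/mm

k_A = Gd⁴/(8D³N_a) = (79.5×10³)(2.6⁴)/(8·14.6³·7) = 20.846 N/mm
k_B = Gd⁴/(8D³N_a) = (67.9×10³)(11.8⁴)/(8·93.0³·12) = 17.048 N/mm
Parallel: k_eq = 20.846 + 17.048 = 37.894 N/mm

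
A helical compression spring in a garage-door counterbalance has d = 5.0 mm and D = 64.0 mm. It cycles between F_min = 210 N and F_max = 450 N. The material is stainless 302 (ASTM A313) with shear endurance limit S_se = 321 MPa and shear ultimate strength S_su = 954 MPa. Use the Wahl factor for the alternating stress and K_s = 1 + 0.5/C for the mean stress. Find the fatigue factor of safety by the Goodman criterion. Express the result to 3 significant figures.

0.990

C = D/d = 64.0/5.0 = 12.8000; K_W = (4C−1)/(4C−4)+0.615/C = 1.1116; K_s = 1+0.5/C = 1.0391
F_a = (F_max−F_min)/2 = 120 N; F_m = (F_max+F_min)/2 = 330 N
τ_a = K_W·8F_aD/(πd³) = 1.1116 × 156.46 = 173.92 MPa
τ_m = K_s·8F_mD/(πd³) = 1.0391 × 430.25 = 447.06 MPa
Goodman: 1/n_f = τ_a/S_se + τ_m/S_su = 173.92/321 + 447.06/954 = 0.54180 + 0.46862 = 1.0104
n_f = 1/1.0104 = 0.9897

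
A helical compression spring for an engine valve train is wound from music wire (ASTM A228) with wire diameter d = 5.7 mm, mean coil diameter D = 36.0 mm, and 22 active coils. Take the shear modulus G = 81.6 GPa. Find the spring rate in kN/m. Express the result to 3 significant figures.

k = Gd⁴/(8D³N_a) = (81.6×10³ × 5.7⁴) / (8 × 36.0³ × 22)
  = 8.6137e+07 / 8.21146e+06 = 10.49 N/mm

10.5 kN/m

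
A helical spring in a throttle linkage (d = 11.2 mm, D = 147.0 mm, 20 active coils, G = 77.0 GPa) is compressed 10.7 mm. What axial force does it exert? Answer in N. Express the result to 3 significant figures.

25.5 N

k = Gd⁴/(8D³N_a) = (77.0×10³)(11.2⁴)/(8·147.0³·20) = 2.3839 N/mm
F = k·δ = 2.3839 × 10.7 = 25.508 N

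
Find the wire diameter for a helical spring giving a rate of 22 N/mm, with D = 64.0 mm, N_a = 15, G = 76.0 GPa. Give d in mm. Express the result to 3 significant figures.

d = (8D³N_a·k / G)^(1/4) = (8·64.0³·15·22 / (76.0×10³))^0.25
  = (9106.1)^0.25 = 9.7686 mm

9.77 mm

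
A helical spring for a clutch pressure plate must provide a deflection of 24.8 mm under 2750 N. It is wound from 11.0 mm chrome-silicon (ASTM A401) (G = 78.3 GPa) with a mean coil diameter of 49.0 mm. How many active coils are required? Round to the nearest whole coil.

Required rate k = F/δ = 2750/24.8 = 110.89 N/mm
N_a = Gd⁴/(8D³k) = (78.3×10³ × 11.0⁴)/(8 × 49.0³ × 110.89)
    = 1.14639e+09 / 1.04366e+08 = 10.98 → 11 coils

11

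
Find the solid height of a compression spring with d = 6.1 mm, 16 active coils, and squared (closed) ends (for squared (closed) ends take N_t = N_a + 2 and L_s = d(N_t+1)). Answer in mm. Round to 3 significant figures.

squared (closed) ends: N_t = N_a + 2 = 16 + 2 = 18
L_s = d·(N_t+1) = 6.1 × 19 = 115.9 mm

116 mm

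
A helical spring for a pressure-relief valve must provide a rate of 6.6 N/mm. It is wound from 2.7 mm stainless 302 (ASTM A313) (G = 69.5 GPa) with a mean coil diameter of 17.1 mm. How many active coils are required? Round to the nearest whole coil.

N_a = Gd⁴/(8D³k) = (69.5×10³ × 2.7⁴)/(8 × 17.1³ × 6.6)
    = 3.69351e+06 / 264011 = 13.99 → 14 coils

14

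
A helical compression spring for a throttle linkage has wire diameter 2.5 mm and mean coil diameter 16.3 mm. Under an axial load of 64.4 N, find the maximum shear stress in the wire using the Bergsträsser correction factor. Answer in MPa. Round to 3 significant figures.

Spring index C = D/d = 16.3/2.5 = 6.5200
K_B = (4C+2)/(4C−3) = 28.080/23.080 = 1.2166
τ₀ = 8FD/(πd³) = 8·64.4·16.3/(π·2.5³) = 8397.76/49.087 = 171.08 MPa
τ_max = K·τ₀ = 1.2166 × 171.08 = 208.14 MPa

208 MPa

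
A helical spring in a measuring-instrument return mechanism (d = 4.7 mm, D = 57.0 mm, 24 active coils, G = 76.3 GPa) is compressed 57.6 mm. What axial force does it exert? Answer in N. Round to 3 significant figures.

60.3 N

k = Gd⁴/(8D³N_a) = (76.3×10³)(4.7⁴)/(8·57.0³·24) = 1.0471 N/mm
F = k·δ = 1.0471 × 57.6 = 60.313 N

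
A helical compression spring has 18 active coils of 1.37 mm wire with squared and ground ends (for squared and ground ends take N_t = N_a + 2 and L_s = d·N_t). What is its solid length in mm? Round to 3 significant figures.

squared and ground ends: N_t = N_a + 2 = 18 + 2 = 20
L_s = d·N_t = 1.37 × 20 = 27.4 mm

27.4 mm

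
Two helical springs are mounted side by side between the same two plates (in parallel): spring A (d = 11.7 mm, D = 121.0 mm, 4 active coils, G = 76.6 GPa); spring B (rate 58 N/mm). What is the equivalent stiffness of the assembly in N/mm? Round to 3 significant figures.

83.3 N/mm

k_A = Gd⁴/(8D³N_a) = (76.6×10³)(11.7⁴)/(8·121.0³·4) = 25.32 N/mm
Parallel: k_eq = 25.32 + 58 = 83.32 N/mm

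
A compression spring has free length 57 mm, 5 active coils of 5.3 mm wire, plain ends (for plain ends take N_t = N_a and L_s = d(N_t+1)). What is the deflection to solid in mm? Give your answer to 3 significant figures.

N_t = 5; L_s = 5.3·6 = 31.8 mm
δ_solid = L₀ − L_s = 57 − 31.8 = 25.2 mm

25.2 mm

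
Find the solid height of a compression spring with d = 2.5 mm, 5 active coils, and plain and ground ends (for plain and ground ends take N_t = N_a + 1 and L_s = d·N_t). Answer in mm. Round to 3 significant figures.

15.0 mm

plain and ground ends: N_t = N_a + 1 = 5 + 1 = 6
L_s = d·N_t = 2.5 × 6 = 15 mm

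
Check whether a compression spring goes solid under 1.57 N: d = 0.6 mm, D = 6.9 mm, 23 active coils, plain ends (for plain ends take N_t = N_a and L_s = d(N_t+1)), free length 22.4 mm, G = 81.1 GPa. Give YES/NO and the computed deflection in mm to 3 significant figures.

YES, δ = 9.03 mm

k = Gd⁴/(8D³N_a) = (81.1×10³)(0.6⁴)/(8·6.9³·23) = 0.17388 N/mm
N_t = 23; L_s = 0.6·24 = 14.4 mm; δ_solid = L₀ − L_s = 22.4 − 14.4 = 8 mm
δ = F/k = 1.57/0.17388 = 9.029 mm
δ ≥ δ_solid → spring goes solid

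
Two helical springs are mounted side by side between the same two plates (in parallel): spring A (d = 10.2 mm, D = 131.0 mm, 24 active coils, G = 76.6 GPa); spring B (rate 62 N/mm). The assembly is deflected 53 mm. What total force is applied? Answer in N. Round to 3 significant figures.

k_A = Gd⁴/(8D³N_a) = (76.6×10³)(10.2⁴)/(8·131.0³·24) = 1.9209 N/mm
Parallel: k_eq = 1.9209 + 62 = 63.921 N/mm
F = k_eq·δ = 63.921·53 = 3387.8 N

3390 N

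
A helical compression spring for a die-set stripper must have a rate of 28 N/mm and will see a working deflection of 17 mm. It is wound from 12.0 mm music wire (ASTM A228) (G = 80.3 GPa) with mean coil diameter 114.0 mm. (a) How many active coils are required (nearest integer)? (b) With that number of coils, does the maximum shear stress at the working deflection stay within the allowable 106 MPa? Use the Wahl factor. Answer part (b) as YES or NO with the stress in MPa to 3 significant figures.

(a) 5 coils; (b) YES, τ_max = 92.5 MPa

N_a = Gd⁴/(8D³k) = (80.3×10³)(12.0⁴)/(8·114.0³·28) = 5.017 → N_a = 5
Actual rate k = Gd⁴/(8D³·5) = 28.097 N/mm
Working load F = kδ = 28.097·17 = 477.66 N
C = 114.0/12.0 = 9.5000; K_W = (4C−1)/(4C−4)+0.615/C = 1.1530
τ_max = K_W·8FD/(πd³) = 1.1530·80.245 = 92.52 MPa
τ_max ≤ 106 MPa → acceptable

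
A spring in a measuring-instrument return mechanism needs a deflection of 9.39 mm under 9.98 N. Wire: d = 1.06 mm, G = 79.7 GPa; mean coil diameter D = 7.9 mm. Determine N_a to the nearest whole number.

24

Required rate k = F/δ = 9.98/9.39 = 1.0628 N/mm
N_a = Gd⁴/(8D³k) = (79.7×10³ × 1.06⁴)/(8 × 7.9³ × 1.0628)
    = 100619 / 4192.14 = 24 → 24 coils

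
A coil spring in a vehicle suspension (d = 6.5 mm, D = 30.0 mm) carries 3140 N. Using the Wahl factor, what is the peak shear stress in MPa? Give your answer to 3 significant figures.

Spring index C = D/d = 30.0/6.5 = 4.6154
K_W = (4C−1)/(4C−4) + 0.615/C = 17.462/14.462 + 0.1333 = 1.3407
τ₀ = 8FD/(πd³) = 8·3140·30.0/(π·6.5³) = 753600/862.76 = 873.48 MPa
τ_max = K·τ₀ = 1.3407 × 873.48 = 1171.1 MPa

1170 MPa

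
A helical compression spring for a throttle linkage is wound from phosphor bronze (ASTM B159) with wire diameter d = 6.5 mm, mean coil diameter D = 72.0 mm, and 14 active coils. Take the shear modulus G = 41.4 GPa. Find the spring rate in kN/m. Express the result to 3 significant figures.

1.77 kN/m

k = Gd⁴/(8D³N_a) = (41.4×10³ × 6.5⁴) / (8 × 72.0³ × 14)
  = 7.39016e+07 / 4.18038e+07 = 1.7678 N/mm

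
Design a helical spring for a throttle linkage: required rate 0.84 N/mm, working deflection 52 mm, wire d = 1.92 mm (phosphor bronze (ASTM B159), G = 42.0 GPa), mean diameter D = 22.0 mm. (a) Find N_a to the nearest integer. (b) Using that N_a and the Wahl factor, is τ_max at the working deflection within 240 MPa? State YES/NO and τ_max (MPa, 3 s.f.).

(a) 8 coils; (b) NO, τ_max = 388 MPa

N_a = Gd⁴/(8D³k) = (42.0×10³)(1.92⁴)/(8·22.0³·0.84) = 7.977 → N_a = 8
Actual rate k = Gd⁴/(8D³·8) = 0.83754 N/mm
Working load F = kδ = 0.83754·52 = 43.552 N
C = 22.0/1.92 = 11.4583; K_W = (4C−1)/(4C−4)+0.615/C = 1.1254
τ_max = K_W·8FD/(πd³) = 1.1254·344.72 = 387.94 MPa
τ_max > 240 MPa → exceeds allowable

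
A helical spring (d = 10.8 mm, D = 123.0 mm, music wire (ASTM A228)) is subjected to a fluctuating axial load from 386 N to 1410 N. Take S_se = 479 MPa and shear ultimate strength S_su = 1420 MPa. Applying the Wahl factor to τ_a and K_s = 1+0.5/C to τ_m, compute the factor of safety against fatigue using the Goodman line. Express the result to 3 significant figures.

2.16

C = D/d = 123.0/10.8 = 11.3889; K_W = (4C−1)/(4C−4)+0.615/C = 1.1262; K_s = 1+0.5/C = 1.0439
F_a = (F_max−F_min)/2 = 512 N; F_m = (F_max+F_min)/2 = 898 N
τ_a = K_W·8F_aD/(πd³) = 1.1262 × 127.3 = 143.37 MPa
τ_m = K_s·8F_mD/(πd³) = 1.0439 × 223.28 = 233.08 MPa
Goodman: 1/n_f = τ_a/S_se + τ_m/S_su = 143.37/479 + 233.08/1420 = 0.29931 + 0.16414 = 0.46345
n_f = 1/0.46345 = 2.158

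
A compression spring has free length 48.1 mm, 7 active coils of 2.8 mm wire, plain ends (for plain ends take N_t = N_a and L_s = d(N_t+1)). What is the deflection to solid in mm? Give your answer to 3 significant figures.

25.7 mm

N_t = 7; L_s = 2.8·8 = 22.4 mm
δ_solid = L₀ − L_s = 48.1 − 22.4 = 25.7 mm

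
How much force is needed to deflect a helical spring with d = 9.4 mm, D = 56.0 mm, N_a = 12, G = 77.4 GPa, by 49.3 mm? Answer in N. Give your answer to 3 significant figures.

1770 N

k = Gd⁴/(8D³N_a) = (77.4×10³)(9.4⁴)/(8·56.0³·12) = 35.844 N/mm
F = k·δ = 35.844 × 49.3 = 1767.1 N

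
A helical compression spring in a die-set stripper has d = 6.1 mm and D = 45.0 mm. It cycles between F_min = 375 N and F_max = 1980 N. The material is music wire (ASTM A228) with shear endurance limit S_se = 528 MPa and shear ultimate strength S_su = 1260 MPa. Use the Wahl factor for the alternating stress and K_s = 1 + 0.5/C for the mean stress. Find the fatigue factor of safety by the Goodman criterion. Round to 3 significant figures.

0.702

C = D/d = 45.0/6.1 = 7.3770; K_W = (4C−1)/(4C−4)+0.615/C = 1.2010; K_s = 1+0.5/C = 1.0678
F_a = (F_max−F_min)/2 = 802.5 N; F_m = (F_max+F_min)/2 = 1177.5 N
τ_a = K_W·8F_aD/(πd³) = 1.2010 × 405.14 = 486.57 MPa
τ_m = K_s·8F_mD/(πd³) = 1.0678 × 594.46 = 634.75 MPa
Goodman: 1/n_f = τ_a/S_se + τ_m/S_su = 486.57/528 + 634.75/1260 = 0.92153 + 0.50377 = 1.4253
n_f = 1/1.4253 = 0.7016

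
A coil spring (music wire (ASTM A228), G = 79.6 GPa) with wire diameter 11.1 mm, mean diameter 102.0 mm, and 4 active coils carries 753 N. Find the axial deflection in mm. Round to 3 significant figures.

k = Gd⁴/(8D³N_a) = (79.6×10³)(11.1⁴)/(8·102.0³·4) = 35.584 N/mm
δ = F/k = 753 / 35.584 = 21.161 mm

21.2 mm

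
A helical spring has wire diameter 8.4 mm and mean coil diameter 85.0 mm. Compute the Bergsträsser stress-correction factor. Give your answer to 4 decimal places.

1.1334

C = D/d = 85.0/8.4 = 10.1190
K_B = (4C+2)/(4C−3) = 42.476/37.476 = 1.1334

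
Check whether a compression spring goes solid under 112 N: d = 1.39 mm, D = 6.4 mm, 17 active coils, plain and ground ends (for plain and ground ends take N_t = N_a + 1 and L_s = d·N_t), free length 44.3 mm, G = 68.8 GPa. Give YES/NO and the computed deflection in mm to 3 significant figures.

k = Gd⁴/(8D³N_a) = (68.8×10³)(1.39⁴)/(8·6.4³·17) = 7.2039 N/mm
N_t = 18; L_s = 1.39·18 = 25.02 mm; δ_solid = L₀ − L_s = 44.3 − 25.02 = 19.28 mm
δ = F/k = 112/7.2039 = 15.547 mm
δ < δ_solid → spring does not go solid

NO, δ = 15.5 mm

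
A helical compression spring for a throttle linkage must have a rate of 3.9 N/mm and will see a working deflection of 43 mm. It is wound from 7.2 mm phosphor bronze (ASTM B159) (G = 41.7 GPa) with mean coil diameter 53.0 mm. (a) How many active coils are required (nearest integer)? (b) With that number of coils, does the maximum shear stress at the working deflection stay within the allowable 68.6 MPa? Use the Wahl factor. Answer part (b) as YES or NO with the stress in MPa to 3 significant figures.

(a) 24 coils; (b) NO, τ_max = 73.2 MPa

N_a = Gd⁴/(8D³k) = (41.7×10³)(7.2⁴)/(8·53.0³·3.9) = 24.13 → N_a = 24
Actual rate k = Gd⁴/(8D³·24) = 3.9205 N/mm
Working load F = kδ = 3.9205·43 = 168.58 N
C = 53.0/7.2 = 7.3611; K_W = (4C−1)/(4C−4)+0.615/C = 1.2015
τ_max = K_W·8FD/(πd³) = 1.2015·60.957 = 73.237 MPa
τ_max > 68.6 MPa → exceeds allowable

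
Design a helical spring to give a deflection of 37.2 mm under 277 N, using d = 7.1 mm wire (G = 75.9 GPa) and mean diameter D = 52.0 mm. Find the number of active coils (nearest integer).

Required rate k = F/δ = 277/37.2 = 7.4462 N/mm
N_a = Gd⁴/(8D³k) = (75.9×10³ × 7.1⁴)/(8 × 52.0³ × 7.4462)
    = 1.92875e+08 / 8.376e+06 = 23.03 → 23 coils

23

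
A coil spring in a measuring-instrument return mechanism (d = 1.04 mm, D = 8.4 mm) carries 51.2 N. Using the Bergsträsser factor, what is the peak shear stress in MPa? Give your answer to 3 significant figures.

1140 MPa

Spring index C = D/d = 8.4/1.04 = 8.0769
K_B = (4C+2)/(4C−3) = 34.308/29.308 = 1.1706
τ₀ = 8FD/(πd³) = 8·51.2·8.4/(π·1.04³) = 3440.64/3.5339 = 973.62 MPa
τ_max = K·τ₀ = 1.1706 × 973.62 = 1139.7 MPa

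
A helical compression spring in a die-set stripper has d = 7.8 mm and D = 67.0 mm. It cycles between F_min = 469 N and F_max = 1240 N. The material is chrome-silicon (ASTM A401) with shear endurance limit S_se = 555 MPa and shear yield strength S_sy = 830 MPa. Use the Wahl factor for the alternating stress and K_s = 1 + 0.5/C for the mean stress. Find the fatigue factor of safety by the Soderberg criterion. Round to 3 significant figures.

C = D/d = 67.0/7.8 = 8.5897; K_W = (4C−1)/(4C−4)+0.615/C = 1.1704; K_s = 1+0.5/C = 1.0582
F_a = (F_max−F_min)/2 = 385.5 N; F_m = (F_max+F_min)/2 = 854.5 N
τ_a = K_W·8F_aD/(πd³) = 1.1704 × 138.6 = 162.22 MPa
τ_m = K_s·8F_mD/(πd³) = 1.0582 × 307.22 = 325.1 MPa
Soderberg: 1/n_f = τ_a/S_se + τ_m/S_sy = 162.22/555 + 325.1/830 = 0.29228 + 0.39168 = 0.68397
n_f = 1/0.68397 = 1.462

1.46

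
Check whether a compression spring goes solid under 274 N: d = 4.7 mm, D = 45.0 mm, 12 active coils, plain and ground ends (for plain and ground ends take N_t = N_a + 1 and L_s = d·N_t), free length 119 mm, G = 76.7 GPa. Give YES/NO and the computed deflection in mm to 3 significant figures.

k = Gd⁴/(8D³N_a) = (76.7×10³)(4.7⁴)/(8·45.0³·12) = 4.2784 N/mm
N_t = 13; L_s = 4.7·13 = 61.1 mm; δ_solid = L₀ − L_s = 119 − 61.1 = 57.9 mm
δ = F/k = 274/4.2784 = 64.043 mm
δ ≥ δ_solid → spring goes solid

YES, δ = 64.0 mm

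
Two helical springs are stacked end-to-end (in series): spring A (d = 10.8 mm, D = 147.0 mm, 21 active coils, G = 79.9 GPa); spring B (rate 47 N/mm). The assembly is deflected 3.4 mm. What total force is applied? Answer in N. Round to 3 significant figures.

6.64 N

k_A = Gd⁴/(8D³N_a) = (79.9×10³)(10.8⁴)/(8·147.0³·21) = 2.037 N/mm
Series: 1/k_eq = 1/2.037 + 1/47 = 0.51221; k_eq = 1.9523 N/mm
F = k_eq·δ = 1.9523·3.4 = 6.6379 N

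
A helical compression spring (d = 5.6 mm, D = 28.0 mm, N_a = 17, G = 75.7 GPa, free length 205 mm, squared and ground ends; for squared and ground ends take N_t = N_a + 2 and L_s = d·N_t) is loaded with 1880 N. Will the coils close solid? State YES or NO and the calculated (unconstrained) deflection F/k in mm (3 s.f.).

NO, δ = 75.4 mm

k = Gd⁴/(8D³N_a) = (75.7×10³)(5.6⁴)/(8·28.0³·17) = 24.936 N/mm
N_t = 19; L_s = 5.6·19 = 106.4 mm; δ_solid = L₀ − L_s = 205 − 106.4 = 98.6 mm
δ = F/k = 1880/24.936 = 75.392 mm
δ < δ_solid → spring does not go solid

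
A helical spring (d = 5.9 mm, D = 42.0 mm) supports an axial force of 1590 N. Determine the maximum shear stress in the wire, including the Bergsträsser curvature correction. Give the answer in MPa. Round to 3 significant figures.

991 MPa

Spring index C = D/d = 42.0/5.9 = 7.1186
K_B = (4C+2)/(4C−3) = 30.475/25.475 = 1.1963
τ₀ = 8FD/(πd³) = 8·1590·42.0/(π·5.9³) = 534240/645.22 = 828 MPa
τ_max = K·τ₀ = 1.1963 × 828 = 990.52 MPa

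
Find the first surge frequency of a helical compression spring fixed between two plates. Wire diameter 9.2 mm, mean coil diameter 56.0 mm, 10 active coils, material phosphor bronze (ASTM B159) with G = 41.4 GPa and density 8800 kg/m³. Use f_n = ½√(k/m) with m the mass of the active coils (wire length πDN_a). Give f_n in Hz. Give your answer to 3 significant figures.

71.6 Hz

k = Gd⁴/(8D³N_a) = (41.4×10³)(9.2⁴)/(8·56.0³·10) = 21.11 N/mm = 21110 N/m
Wire length L = πDN_a = π·56.0·10 = 1759.3 mm
m = ρ·(πd²/4)·L = 8800 × 66.476×10⁻⁶ m² × 1.7593 m = 1.0292 kg
f_n = ½√(k/m) = 0.5·√(21110/1.0292) = 0.5·√(20512) = 71.61 Hz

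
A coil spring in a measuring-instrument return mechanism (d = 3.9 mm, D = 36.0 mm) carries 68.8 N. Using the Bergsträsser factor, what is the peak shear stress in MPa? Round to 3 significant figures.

Spring index C = D/d = 36.0/3.9 = 9.2308
K_B = (4C+2)/(4C−3) = 38.923/33.923 = 1.1474
τ₀ = 8FD/(πd³) = 8·68.8·36.0/(π·3.9³) = 19814.4/186.36 = 106.33 MPa
τ_max = K·τ₀ = 1.1474 × 106.33 = 122 MPa

122 MPa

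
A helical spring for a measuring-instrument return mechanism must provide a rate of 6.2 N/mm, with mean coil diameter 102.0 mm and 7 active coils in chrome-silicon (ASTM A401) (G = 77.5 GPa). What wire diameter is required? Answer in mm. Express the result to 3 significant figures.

d = (8D³N_a·k / G)^(1/4) = (8·102.0³·7·6.2 / (77.5×10³))^0.25
  = (4754.2)^0.25 = 8.3037 mm

8.30 mm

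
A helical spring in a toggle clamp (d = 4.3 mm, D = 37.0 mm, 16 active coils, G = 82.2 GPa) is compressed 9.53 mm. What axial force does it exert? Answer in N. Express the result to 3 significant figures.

41.3 N

k = Gd⁴/(8D³N_a) = (82.2×10³)(4.3⁴)/(8·37.0³·16) = 4.3344 N/mm
F = k·δ = 4.3344 × 9.53 = 41.307 N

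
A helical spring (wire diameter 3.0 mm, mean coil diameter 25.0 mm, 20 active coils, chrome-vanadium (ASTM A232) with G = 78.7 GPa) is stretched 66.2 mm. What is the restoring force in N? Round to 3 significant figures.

k = Gd⁴/(8D³N_a) = (78.7×10³)(3.0⁴)/(8·25.0³·20) = 2.5499 N/mm
F = k·δ = 2.5499 × 66.2 = 168.8 N

169 N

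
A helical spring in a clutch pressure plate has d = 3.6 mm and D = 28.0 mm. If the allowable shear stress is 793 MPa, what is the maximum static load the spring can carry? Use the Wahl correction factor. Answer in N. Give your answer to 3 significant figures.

C = D/d = 28.0/3.6 = 7.7778
K_W = (4C−1)/(4C−4) + 0.615/C = 30.111/27.111 + 0.0791 = 1.1897
τ_max = K·8FD/(πd³) → F_max = τ_allow·πd³/(8DK)
F_max = 793·π·3.6³/(8·28.0·1.1897) = 1.1623e+05/266.5 = 436.15 N

436 N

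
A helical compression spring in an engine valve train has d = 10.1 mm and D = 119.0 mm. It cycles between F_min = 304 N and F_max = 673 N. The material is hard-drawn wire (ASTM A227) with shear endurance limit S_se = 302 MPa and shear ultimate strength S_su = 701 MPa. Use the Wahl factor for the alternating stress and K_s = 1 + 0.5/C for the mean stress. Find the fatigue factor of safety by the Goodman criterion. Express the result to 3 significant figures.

2.41

C = D/d = 119.0/10.1 = 11.7822; K_W = (4C−1)/(4C−4)+0.615/C = 1.1218; K_s = 1+0.5/C = 1.0424
F_a = (F_max−F_min)/2 = 184.5 N; F_m = (F_max+F_min)/2 = 488.5 N
τ_a = K_W·8F_aD/(πd³) = 1.1218 × 54.265 = 60.872 MPa
τ_m = K_s·8F_mD/(πd³) = 1.0424 × 143.68 = 149.77 MPa
Goodman: 1/n_f = τ_a/S_se + τ_m/S_su = 60.872/302 + 149.77/701 = 0.20156 + 0.21366 = 0.41522
n_f = 1/0.41522 = 2.408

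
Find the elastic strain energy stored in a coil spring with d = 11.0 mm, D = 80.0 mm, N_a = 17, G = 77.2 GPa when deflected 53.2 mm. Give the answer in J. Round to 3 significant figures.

k = Gd⁴/(8D³N_a) = (77.2×10³)(11.0⁴)/(8·80.0³·17) = 16.232 N/mm
U = ½kδ² = 0.5 × 16.232 × 53.2² = 22971 N·mm = 22.971 J

23.0 J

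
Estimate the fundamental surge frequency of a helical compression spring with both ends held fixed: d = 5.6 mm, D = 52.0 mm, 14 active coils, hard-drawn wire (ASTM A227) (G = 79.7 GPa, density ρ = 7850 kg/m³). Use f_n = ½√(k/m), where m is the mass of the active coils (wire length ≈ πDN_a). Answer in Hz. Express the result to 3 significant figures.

53.0 Hz

k = Gd⁴/(8D³N_a) = (79.7×10³)(5.6⁴)/(8·52.0³·14) = 4.9772 N/mm = 4977.2 N/m
Wire length L = πDN_a = π·52.0·14 = 2287.1 mm
m = ρ·(πd²/4)·L = 7850 × 24.63×10⁻⁶ m² × 2.2871 m = 0.4422 kg
f_n = ½√(k/m) = 0.5·√(4977.2/0.4422) = 0.5·√(11256) = 53.046 Hz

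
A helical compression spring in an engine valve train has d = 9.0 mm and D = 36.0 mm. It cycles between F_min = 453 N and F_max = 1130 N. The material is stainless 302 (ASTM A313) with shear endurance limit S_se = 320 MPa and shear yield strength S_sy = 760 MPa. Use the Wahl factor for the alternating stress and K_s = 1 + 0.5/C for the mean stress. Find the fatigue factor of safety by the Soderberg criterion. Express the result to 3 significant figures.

2.99

C = D/d = 36.0/9.0 = 4.0000; K_W = (4C−1)/(4C−4)+0.615/C = 1.4038; K_s = 1+0.5/C = 1.1250
F_a = (F_max−F_min)/2 = 338.5 N; F_m = (F_max+F_min)/2 = 791.5 N
τ_a = K_W·8F_aD/(πd³) = 1.4038 × 42.567 = 59.754 MPa
τ_m = K_s·8F_mD/(πd³) = 1.1250 × 99.533 = 111.97 MPa
Soderberg: 1/n_f = τ_a/S_se + τ_m/S_sy = 59.754/320 + 111.97/760 = 0.18673 + 0.14733 = 0.33406
n_f = 1/0.33406 = 2.993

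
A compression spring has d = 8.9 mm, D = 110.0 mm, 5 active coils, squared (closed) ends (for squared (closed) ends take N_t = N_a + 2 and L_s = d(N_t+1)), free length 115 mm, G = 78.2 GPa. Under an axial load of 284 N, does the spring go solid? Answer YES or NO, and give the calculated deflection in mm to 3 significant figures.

k = Gd⁴/(8D³N_a) = (78.2×10³)(8.9⁴)/(8·110.0³·5) = 9.2157 N/mm
N_t = 7; L_s = 8.9·8 = 71.2 mm; δ_solid = L₀ − L_s = 115 − 71.2 = 43.8 mm
δ = F/k = 284/9.2157 = 30.817 mm
δ < δ_solid → spring does not go solid

NO, δ = 30.8 mm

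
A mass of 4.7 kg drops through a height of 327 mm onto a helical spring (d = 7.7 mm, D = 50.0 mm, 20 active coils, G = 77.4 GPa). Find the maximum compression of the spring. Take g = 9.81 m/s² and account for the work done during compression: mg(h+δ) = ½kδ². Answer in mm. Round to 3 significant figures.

50.6 mm

k = Gd⁴/(8D³N_a) = (77.4×10³)(7.7⁴)/(8·50.0³·20) = 13.604 N/mm
W = mg = 4.7 × 9.81 = 46.107 N
½kδ² − Wδ − Wh = 0 → δ = (W + √(W² + 2kWh))/k
δ = (46.107 + √(2125.9 + 410222))/13.604 = (46.107 + 642.14)/13.604 = 50.591 mm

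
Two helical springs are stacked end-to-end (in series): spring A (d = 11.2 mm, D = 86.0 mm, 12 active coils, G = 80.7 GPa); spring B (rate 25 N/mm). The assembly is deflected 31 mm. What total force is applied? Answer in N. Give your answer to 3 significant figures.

k_A = Gd⁴/(8D³N_a) = (80.7×10³)(11.2⁴)/(8·86.0³·12) = 20.796 N/mm
Series: 1/k_eq = 1/20.796 + 1/25 = 0.088086; k_eq = 11.353 N/mm
F = k_eq·δ = 11.353·31 = 351.93 N

352 N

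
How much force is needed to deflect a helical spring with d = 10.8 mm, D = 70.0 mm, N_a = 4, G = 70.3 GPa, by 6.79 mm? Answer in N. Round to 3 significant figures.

k = Gd⁴/(8D³N_a) = (70.3×10³)(10.8⁴)/(8·70.0³·4) = 87.138 N/mm
F = k·δ = 87.138 × 6.79 = 591.67 N

592 N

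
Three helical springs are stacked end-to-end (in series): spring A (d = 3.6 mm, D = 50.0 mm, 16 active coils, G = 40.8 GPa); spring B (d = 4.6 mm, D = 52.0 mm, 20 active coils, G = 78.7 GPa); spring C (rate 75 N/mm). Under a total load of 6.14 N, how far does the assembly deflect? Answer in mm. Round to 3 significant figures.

k_A = Gd⁴/(8D³N_a) = (40.8×10³)(3.6⁴)/(8·50.0³·16) = 0.4283 N/mm
k_B = Gd⁴/(8D³N_a) = (78.7×10³)(4.6⁴)/(8·52.0³·20) = 1.5663 N/mm
Series: 1/k_eq = 1/0.4283 + 1/1.5663 + 1/75 = 2.9866; k_eq = 0.33483 N/mm
δ = F/k_eq = 6.14/0.33483 = 18.338 mm

18.3 mm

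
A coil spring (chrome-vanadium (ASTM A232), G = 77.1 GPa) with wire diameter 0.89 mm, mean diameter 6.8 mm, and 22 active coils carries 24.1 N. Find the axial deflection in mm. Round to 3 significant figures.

k = Gd⁴/(8D³N_a) = (77.1×10³)(0.89⁴)/(8·6.8³·22) = 0.87413 N/mm
δ = F/k = 24.1 / 0.87413 = 27.57 mm

27.6 mm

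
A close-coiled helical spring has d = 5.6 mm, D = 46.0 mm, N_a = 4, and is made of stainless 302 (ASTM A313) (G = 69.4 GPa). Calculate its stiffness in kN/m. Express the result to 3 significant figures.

21.9 kN/m

k = Gd⁴/(8D³N_a) = (69.4×10³ × 5.6⁴) / (8 × 46.0³ × 4)
  = 6.82514e+07 / 3.11475e+06 = 21.912 N/mm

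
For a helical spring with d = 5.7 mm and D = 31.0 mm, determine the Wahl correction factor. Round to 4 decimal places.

1.2821

C = D/d = 31.0/5.7 = 5.4386
K_W = (4C−1)/(4C−4) + 0.615/C = 20.754/17.754 + 0.1131 = 1.2821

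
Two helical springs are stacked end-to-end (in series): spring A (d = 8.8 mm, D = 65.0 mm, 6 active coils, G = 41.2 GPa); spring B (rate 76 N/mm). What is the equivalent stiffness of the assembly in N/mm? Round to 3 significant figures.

15.0 N/mm

k_A = Gd⁴/(8D³N_a) = (41.2×10³)(8.8⁴)/(8·65.0³·6) = 18.743 N/mm
Series: 1/k_eq = 1/18.743 + 1/76 = 0.06651; k_eq = 15.035 N/mm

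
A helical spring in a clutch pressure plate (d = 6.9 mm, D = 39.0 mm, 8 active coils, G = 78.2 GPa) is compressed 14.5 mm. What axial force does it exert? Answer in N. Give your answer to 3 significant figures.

677 N

k = Gd⁴/(8D³N_a) = (78.2×10³)(6.9⁴)/(8·39.0³·8) = 46.691 N/mm
F = k·δ = 46.691 × 14.5 = 677.01 N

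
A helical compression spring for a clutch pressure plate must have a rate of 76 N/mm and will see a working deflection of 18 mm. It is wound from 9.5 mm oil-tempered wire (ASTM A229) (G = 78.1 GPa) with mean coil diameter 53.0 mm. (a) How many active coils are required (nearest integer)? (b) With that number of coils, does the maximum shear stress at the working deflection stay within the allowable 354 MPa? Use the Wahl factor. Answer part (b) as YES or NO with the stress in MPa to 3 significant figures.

N_a = Gd⁴/(8D³k) = (78.1×10³)(9.5⁴)/(8·53.0³·76) = 7.028 → N_a = 7
Actual rate k = Gd⁴/(8D³·7) = 76.301 N/mm
Working load F = kδ = 76.301·18 = 1373.4 N
C = 53.0/9.5 = 5.5789; K_W = (4C−1)/(4C−4)+0.615/C = 1.2740
τ_max = K_W·8FD/(πd³) = 1.2740·216.2 = 275.44 MPa
τ_max ≤ 354 MPa → acceptable

(a) 7 coils; (b) YES, τ_max = 275 MPa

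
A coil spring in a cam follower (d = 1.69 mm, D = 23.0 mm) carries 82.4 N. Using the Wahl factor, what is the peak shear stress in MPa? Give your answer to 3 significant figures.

Spring index C = D/d = 23.0/1.69 = 13.6095
K_W = (4C−1)/(4C−4) + 0.615/C = 53.438/50.438 + 0.0452 = 1.1047
τ₀ = 8FD/(πd³) = 8·82.4·23.0/(π·1.69³) = 15161.6/15.164 = 999.85 MPa
τ_max = K·τ₀ = 1.1047 × 999.85 = 1104.5 MPa

1100 MPa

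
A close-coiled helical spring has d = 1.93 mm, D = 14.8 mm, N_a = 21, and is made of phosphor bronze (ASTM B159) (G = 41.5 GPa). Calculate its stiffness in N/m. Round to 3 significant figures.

k = Gd⁴/(8D³N_a) = (41.5×10³ × 1.93⁴) / (8 × 14.8³ × 21)
  = 575808 / 544621 = 1.0573 N/mm = 1057.3 N/m

1060 N/m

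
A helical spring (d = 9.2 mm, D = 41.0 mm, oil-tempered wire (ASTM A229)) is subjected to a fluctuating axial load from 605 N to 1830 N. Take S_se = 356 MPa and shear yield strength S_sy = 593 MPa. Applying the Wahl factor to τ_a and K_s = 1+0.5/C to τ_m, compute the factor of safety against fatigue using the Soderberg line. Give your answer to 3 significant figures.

1.62

C = D/d = 41.0/9.2 = 4.4565; K_W = (4C−1)/(4C−4)+0.615/C = 1.3550; K_s = 1+0.5/C = 1.1122
F_a = (F_max−F_min)/2 = 612.5 N; F_m = (F_max+F_min)/2 = 1217.5 N
τ_a = K_W·8F_aD/(πd³) = 1.3550 × 82.123 = 111.28 MPa
τ_m = K_s·8F_mD/(πd³) = 1.1122 × 163.24 = 181.56 MPa
Soderberg: 1/n_f = τ_a/S_se + τ_m/S_sy = 111.28/356 + 181.56/593 = 0.31257 + 0.30617 = 0.61874
n_f = 1/0.61874 = 1.616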